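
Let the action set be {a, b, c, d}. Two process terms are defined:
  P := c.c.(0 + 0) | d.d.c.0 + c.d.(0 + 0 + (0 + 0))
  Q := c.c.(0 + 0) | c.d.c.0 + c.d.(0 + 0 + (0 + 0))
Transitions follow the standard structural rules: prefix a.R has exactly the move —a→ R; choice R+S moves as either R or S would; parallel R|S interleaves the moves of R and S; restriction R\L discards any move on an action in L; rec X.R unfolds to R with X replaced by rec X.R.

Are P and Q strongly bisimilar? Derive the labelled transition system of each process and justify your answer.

P's transition system — 14 states:
  u0 = c.c.(0 + 0) | d.d.c.0 + c.d.(0 + 0 + (0 + 0)) ⊢ ··c··> u1, ··c··> u2, ··d··> u3
  u1 = c.(0 + 0) | d.d.c.0 ⊢ ··c··> u4, ··d··> u5
  u2 = d.(0 + 0 + (0 + 0)) ⊢ ··d··> u6
  u3 = c.c.(0 + 0) | d.c.0 ⊢ ··c··> u5, ··d··> u7
  u4 = (0 + 0) | d.d.c.0 ⊢ ··d··> u8
  u5 = c.(0 + 0) | d.c.0 ⊢ ··c··> u8, ··d··> u9
  u6 = 0 + 0 + (0 + 0) ⊢ ∅
  u7 = c.c.(0 + 0) | c.0 ⊢ ··c··> u10, ··c··> u9
  u8 = (0 + 0) | d.c.0 ⊢ ··d··> u11
  u9 = c.(0 + 0) | c.0 ⊢ ··c··> u11, ··c··> u12
  u10 = c.c.(0 + 0) | 0 ⊢ ··c··> u12
  u11 = (0 + 0) | c.0 ⊢ ··c··> u13
  u12 = c.(0 + 0) | 0 ⊢ ··c··> u13
  u13 = (0 + 0) | 0 ⊢ ∅
Q's transition system — 14 states:
  v0 = c.c.(0 + 0) | c.d.c.0 + c.d.(0 + 0 + (0 + 0)) ⊢ ··c··> v1, ··c··> v2, ··c··> v3
  v1 = c.(0 + 0) | c.d.c.0 ⊢ ··c··> v4, ··c··> v5
  v2 = c.c.(0 + 0) | d.c.0 ⊢ ··c··> v5, ··d··> v6
  v3 = d.(0 + 0 + (0 + 0)) ⊢ ··d··> v7
  v4 = (0 + 0) | c.d.c.0 ⊢ ··c··> v8
  v5 = c.(0 + 0) | d.c.0 ⊢ ··c··> v8, ··d··> v9
  v6 = c.c.(0 + 0) | c.0 ⊢ ··c··> v10, ··c··> v9
  v7 = 0 + 0 + (0 + 0) ⊢ ∅
  v8 = (0 + 0) | d.c.0 ⊢ ··d··> v11
  v9 = c.(0 + 0) | c.0 ⊢ ··c··> v11, ··c··> v12
  v10 = c.c.(0 + 0) | 0 ⊢ ··c··> v12
  v11 = (0 + 0) | c.0 ⊢ ··c··> v13
  v12 = c.(0 + 0) | 0 ⊢ ··c··> v13
  v13 = (0 + 0) | 0 ⊢ ∅
Bisimilarity quotient blocks:
  B0 = {u0}
  B1 = {u2, v3}
  B2 = {u13, u6, v13, v7}
  B3 = {u3, v2}
  B4 = {u7, v6}
  B5 = {u10, u9, v10, v9}
  B6 = {u11, u12, v11, v12}
  B7 = {u5, v5}
  B8 = {u8, v8}
  B9 = {u1}
  B10 = {u4}
  B11 = {v0}
  B12 = {v1}
  B13 = {v4}
u0 ∈ B0, v0 ∈ B11 → different blocks

P ≁ Q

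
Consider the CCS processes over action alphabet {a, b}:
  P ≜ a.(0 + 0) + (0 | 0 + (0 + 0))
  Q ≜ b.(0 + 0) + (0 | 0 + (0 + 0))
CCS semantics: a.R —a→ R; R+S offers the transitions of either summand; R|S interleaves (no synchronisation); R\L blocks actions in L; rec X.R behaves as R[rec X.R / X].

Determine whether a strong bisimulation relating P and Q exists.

LTS(P): 2 reachable states
  s0 = a.(0 + 0) + (0 | 0 + (0 + 0)) :: --a--▸ s1
  s1 = 0 + 0 :: ·
LTS(Q): 2 reachable states
  t0 = b.(0 + 0) + (0 | 0 + (0 + 0)) :: --b--▸ t1
  t1 = 0 + 0 :: ·
Bisimilarity quotient blocks:
  B0 = {s0}
  B1 = {s1, t1}
  B2 = {t0}
s0 ∈ B0, t0 ∈ B2 → different blocks

NO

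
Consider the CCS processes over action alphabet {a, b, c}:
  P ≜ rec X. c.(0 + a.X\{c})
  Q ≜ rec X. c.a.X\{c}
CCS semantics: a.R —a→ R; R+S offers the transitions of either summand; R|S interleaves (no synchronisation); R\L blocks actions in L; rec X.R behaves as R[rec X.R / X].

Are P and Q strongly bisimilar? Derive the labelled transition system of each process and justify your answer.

Reachable graph of P (3 states):
  s0 = rec X. c.(0 + a.X\{c}) | —c→ s1
  s1 = 0 + a.(rec X. c.(0 + a.X\{c}))\{c} | —a→ s2
  s2 = (rec X. c.(0 + a.X\{c}))\{c} | stopped
Reachable graph of Q (3 states):
  t0 = rec X. c.a.X\{c} | —c→ t1
  t1 = a.(rec X. c.a.X\{c})\{c} | —a→ t2
  t2 = (rec X. c.a.X\{c})\{c} | stopped
Bisimilarity quotient blocks:
  B0 = {s0, t0}
  B1 = {s1, t1}
  B2 = {s2, t2}
s0 ∈ B0, t0 ∈ B0 → same block

P ~ Q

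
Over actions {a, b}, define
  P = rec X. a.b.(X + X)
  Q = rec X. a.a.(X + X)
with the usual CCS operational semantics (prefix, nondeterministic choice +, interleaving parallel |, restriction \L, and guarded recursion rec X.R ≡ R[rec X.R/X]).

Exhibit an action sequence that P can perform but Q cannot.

LTS(P): 3 reachable states
  s0 = rec X. a.b.(X + X) ⊢ ··a··> s1
  s1 = b.((rec X. a.b.(X + X)) + (rec X. a.b.(X + X))) ⊢ ··b··> s2
  s2 = (rec X. a.b.(X + X)) + (rec X. a.b.(X + X)) ⊢ ··a··> s1
LTS(Q): 3 reachable states
  t0 = rec X. a.a.(X + X) ⊢ ··a··> t1
  t1 = a.((rec X. a.a.(X + X)) + (rec X. a.a.(X + X))) ⊢ ··a··> t2
  t2 = (rec X. a.a.(X + X)) + (rec X. a.a.(X + X)) ⊢ ··a··> t1
Run σ = ⟨ab⟩ on P: start {s0}
  after a @ step 1: {s1}
  after b @ step 2: {s2}
  ✓ P
Run σ = ⟨ab⟩ on Q: start {t0}
  after a @ step 1: {t1}
  after b @ step 2: ∅  — Q cannot continue

ab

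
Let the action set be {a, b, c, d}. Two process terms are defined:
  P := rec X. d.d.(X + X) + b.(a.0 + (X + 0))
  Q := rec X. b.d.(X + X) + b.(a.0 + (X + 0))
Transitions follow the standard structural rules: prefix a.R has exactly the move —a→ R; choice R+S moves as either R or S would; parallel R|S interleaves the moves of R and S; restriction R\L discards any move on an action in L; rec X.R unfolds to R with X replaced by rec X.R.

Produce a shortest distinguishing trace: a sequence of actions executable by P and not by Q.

LTS(P): 5 reachable states
  p0 = rec X. d.d.(X + X) + b.(a.0 + (X + 0)) | -b-> p1, -d-> p2
  p1 = a.0 + ((rec X. d.d.(X + X) + b.(a.0 + (X + 0))) + 0) | -a-> p3, -b-> p1, -d-> p2
  p2 = d.((rec X. d.d.(X + X) + b.(a.0 + (X + 0))) + (rec X. d.d.(X + X) + b.(a.0 + (X + 0)))) | -d-> p4
  p3 = 0 | stopped
  p4 = (rec X. d.d.(X + X) + b.(a.0 + (X + 0))) + (rec X. d.d.(X + X) + b.(a.0 + (X + 0))) | -b-> p1, -d-> p2
LTS(Q): 5 reachable states
  q0 = rec X. b.d.(X + X) + b.(a.0 + (X + 0)) | -b-> q1, -b-> q2
  q1 = a.0 + ((rec X. b.d.(X + X) + b.(a.0 + (X + 0))) + 0) | -a-> q3, -b-> q1, -b-> q2
  q2 = d.((rec X. b.d.(X + X) + b.(a.0 + (X + 0))) + (rec X. b.d.(X + X) + b.(a.0 + (X + 0)))) | -d-> q4
  q3 = 0 | stopped
  q4 = (rec X. b.d.(X + X) + b.(a.0 + (X + 0))) + (rec X. b.d.(X + X) + b.(a.0 + (X + 0))) | -b-> q1, -b-> q2
Run σ = ⟨d⟩ on P: start {p0}
  [1] d ⇒ {p2}
  — P admits the full trace.
Run σ = ⟨d⟩ on Q: start {q0}
  [1] d ⇒ ∅ (Q stuck)

d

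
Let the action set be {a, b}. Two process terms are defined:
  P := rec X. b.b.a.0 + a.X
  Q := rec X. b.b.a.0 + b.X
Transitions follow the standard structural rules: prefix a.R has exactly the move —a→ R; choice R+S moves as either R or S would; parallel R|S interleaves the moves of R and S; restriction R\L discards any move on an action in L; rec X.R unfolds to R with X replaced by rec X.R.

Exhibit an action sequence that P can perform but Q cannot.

a

LTS(P): 4 reachable states
  p0 = rec X. b.b.a.0 + a.X ⊢ ··a··> p0, ··b··> p1
  p1 = b.a.0 ⊢ ··b··> p2
  p2 = a.0 ⊢ ··a··> p3
  p3 = 0 ⊢ ·
LTS(Q): 4 reachable states
  q0 = rec X. b.b.a.0 + b.X ⊢ ··b··> q0, ··b··> q1
  q1 = b.a.0 ⊢ ··b··> q2
  q2 = a.0 ⊢ ··a··> q3
  q3 = 0 ⊢ ·
Run σ = ⟨a⟩ on P: start {p0}
  step 1 (a): {p0}
  — P admits the full trace.
Run σ = ⟨a⟩ on Q: start {q0}
  step 1 (a): ∅ (Q stuck)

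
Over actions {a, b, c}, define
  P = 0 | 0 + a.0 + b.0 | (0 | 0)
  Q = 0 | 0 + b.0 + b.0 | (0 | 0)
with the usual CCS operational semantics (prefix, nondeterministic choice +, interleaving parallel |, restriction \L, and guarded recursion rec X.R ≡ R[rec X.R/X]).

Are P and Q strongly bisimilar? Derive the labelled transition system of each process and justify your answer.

not bisimilar

Reachable graph of P (3 states):
  p0 = 0 | 0 + a.0 + b.0 | (0 | 0) has moves —a→ p1, —b→ p2
  p1 = 0 has moves deadlocked
  p2 = 0 | (0 | 0) has moves deadlocked
Reachable graph of Q (3 states):
  q0 = 0 | 0 + b.0 + b.0 | (0 | 0) has moves —b→ q1, —b→ q2
  q1 = 0 has moves deadlocked
  q2 = 0 | (0 | 0) has moves deadlocked
Partition-refinement fixed point:
  B0 = {p0}
  B1 = {p1, p2, q1, q2}
  B2 = {q0}
p0 ∈ B0, q0 ∈ B2 → different blocks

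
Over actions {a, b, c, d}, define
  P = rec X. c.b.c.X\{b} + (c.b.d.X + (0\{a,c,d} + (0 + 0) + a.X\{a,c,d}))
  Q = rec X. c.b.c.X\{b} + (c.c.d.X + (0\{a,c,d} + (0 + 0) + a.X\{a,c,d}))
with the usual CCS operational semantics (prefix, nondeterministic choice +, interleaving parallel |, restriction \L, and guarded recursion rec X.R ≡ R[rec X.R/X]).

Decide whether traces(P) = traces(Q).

P's transition system — 10 states:
  m0 = rec X. c.b.c.X\{b} + (c.b.d.X + (0\{a,c,d} + (0 + 0) + a.X\{a,c,d})) ⊢ =a=> m1, =c=> m2, =c=> m3
  m1 = (rec X. c.b.c.X\{b} + (c.b.d.X + (0\{a,c,d} + (0 + 0) + a.X\{a,c,d})))\{a,c,d} ⊢ ·
  m2 = b.c.(rec X. c.b.c.X\{b} + (c.b.d.X + (0\{a,c,d} + (0 + 0) + a.X\{a,c,d})))\{b} ⊢ =b=> m4
  m3 = b.d.(rec X. c.b.c.X\{b} + (c.b.d.X + (0\{a,c,d} + (0 + 0) + a.X\{a,c,d}))) ⊢ =b=> m5
  m4 = c.(rec X. c.b.c.X\{b} + (c.b.d.X + (0\{a,c,d} + (0 + 0) + a.X\{a,c,d})))\{b} ⊢ =c=> m6
  m5 = d.(rec X. c.b.c.X\{b} + (c.b.d.X + (0\{a,c,d} + (0 + 0) + a.X\{a,c,d}))) ⊢ =d=> m0
  m6 = (rec X. c.b.c.X\{b} + (c.b.d.X + (0\{a,c,d} + (0 + 0) + a.X\{a,c,d})))\{b} ⊢ =a=> m7, =c=> m8, =c=> m9
  m7 = (rec X. c.b.c.X\{b} + (c.b.d.X + (0\{a,c,d} + (0 + 0) + a.X\{a,c,d})))\{a,c,d}\{b} ⊢ ·
  m8 = (b.c.(rec X. c.b.c.X\{b} + (c.b.d.X + (0\{a,c,d} + (0 + 0) + a.X\{a,c,d})))\{b})\{b} ⊢ ·
  m9 = (b.d.(rec X. c.b.c.X\{b} + (c.b.d.X + (0\{a,c,d} + (0 + 0) + a.X\{a,c,d}))))\{b} ⊢ ·
Q's transition system — 11 states:
  n0 = rec X. c.b.c.X\{b} + (c.c.d.X + (0\{a,c,d} + (0 + 0) + a.X\{a,c,d})) ⊢ =a=> n1, =c=> n2, =c=> n3
  n1 = (rec X. c.b.c.X\{b} + (c.c.d.X + (0\{a,c,d} + (0 + 0) + a.X\{a,c,d})))\{a,c,d} ⊢ ·
  n2 = b.c.(rec X. c.b.c.X\{b} + (c.c.d.X + (0\{a,c,d} + (0 + 0) + a.X\{a,c,d})))\{b} ⊢ =b=> n4
  n3 = c.d.(rec X. c.b.c.X\{b} + (c.c.d.X + (0\{a,c,d} + (0 + 0) + a.X\{a,c,d}))) ⊢ =c=> n5
  n4 = c.(rec X. c.b.c.X\{b} + (c.c.d.X + (0\{a,c,d} + (0 + 0) + a.X\{a,c,d})))\{b} ⊢ =c=> n6
  n5 = d.(rec X. c.b.c.X\{b} + (c.c.d.X + (0\{a,c,d} + (0 + 0) + a.X\{a,c,d}))) ⊢ =d=> n0
  n6 = (rec X. c.b.c.X\{b} + (c.c.d.X + (0\{a,c,d} + (0 + 0) + a.X\{a,c,d})))\{b} ⊢ =a=> n7, =c=> n8, =c=> n9
  n7 = (rec X. c.b.c.X\{b} + (c.c.d.X + (0\{a,c,d} + (0 + 0) + a.X\{a,c,d})))\{a,c,d}\{b} ⊢ ·
  n8 = (b.c.(rec X. c.b.c.X\{b} + (c.c.d.X + (0\{a,c,d} + (0 + 0) + a.X\{a,c,d})))\{b})\{b} ⊢ ·
  n9 = (c.d.(rec X. c.b.c.X\{b} + (c.c.d.X + (0\{a,c,d} + (0 + 0) + a.X\{a,c,d}))))\{b} ⊢ =c=> n10
  n10 = (d.(rec X. c.b.c.X\{b} + (c.c.d.X + (0\{a,c,d} + (0 + 0) + a.X\{a,c,d}))))\{b} ⊢ =d=> n6
Run σ = ⟨cbd⟩ on P: start {m0}
  [1] c ⇒ {m2, m3}
  [2] b ⇒ {m4, m5}
  [3] d ⇒ {m0}
  ✓ P
Run σ = ⟨cbd⟩ on Q: start {n0}
  [1] c ⇒ {n2, n3}
  [2] b ⇒ {n4}
  [3] d ⇒ ∅  — Q cannot continue

trace-distinct — witness ⟨cbd⟩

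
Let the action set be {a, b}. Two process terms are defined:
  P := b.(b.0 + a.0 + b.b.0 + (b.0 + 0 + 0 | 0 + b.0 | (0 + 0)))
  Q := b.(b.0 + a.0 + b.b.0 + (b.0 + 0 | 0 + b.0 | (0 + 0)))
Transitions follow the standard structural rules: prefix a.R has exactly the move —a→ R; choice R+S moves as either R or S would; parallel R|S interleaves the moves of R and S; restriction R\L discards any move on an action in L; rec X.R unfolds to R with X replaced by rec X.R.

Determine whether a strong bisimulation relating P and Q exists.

P ~ Q

P's transition system — 5 states:
  u0 = b.(b.0 + a.0 + b.b.0 + (b.0 + 0 + 0 | 0 + b.0 | (0 + 0))) | =b=> u1
  u1 = b.0 + a.0 + b.b.0 + (b.0 + 0 + 0 | 0 + b.0 | (0 + 0)) | =a=> u2, =b=> u2, =b=> u3, =b=> u4
  u2 = 0 | (no moves)
  u3 = 0 | (0 + 0) | (no moves)
  u4 = b.0 | =b=> u2
Q's transition system — 5 states:
  v0 = b.(b.0 + a.0 + b.b.0 + (b.0 + 0 | 0 + b.0 | (0 + 0))) | =b=> v1
  v1 = b.0 + a.0 + b.b.0 + (b.0 + 0 | 0 + b.0 | (0 + 0)) | =a=> v2, =b=> v2, =b=> v3, =b=> v4
  v2 = 0 | (no moves)
  v3 = 0 | (0 + 0) | (no moves)
  v4 = b.0 | =b=> v2
Bisimilarity quotient blocks:
  B0 = {u0, v0}
  B1 = {u1, v1}
  B2 = {u2, u3, v2, v3}
  B3 = {u4, v4}
u0 ∈ B0, v0 ∈ B0 → same block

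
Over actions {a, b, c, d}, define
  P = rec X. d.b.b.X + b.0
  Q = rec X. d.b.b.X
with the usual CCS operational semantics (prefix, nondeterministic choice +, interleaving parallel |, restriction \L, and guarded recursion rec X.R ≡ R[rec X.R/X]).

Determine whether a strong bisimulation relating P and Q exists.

not bisimilar

LTS(P): 4 reachable states
  s0 = rec X. d.b.b.X + b.0 ⊢ -b-> s1, -d-> s2
  s1 = 0 ⊢ ·
  s2 = b.b.(rec X. d.b.b.X + b.0) ⊢ -b-> s3
  s3 = b.(rec X. d.b.b.X + b.0) ⊢ -b-> s0
LTS(Q): 3 reachable states
  t0 = rec X. d.b.b.X ⊢ -d-> t1
  t1 = b.b.(rec X. d.b.b.X) ⊢ -b-> t2
  t2 = b.(rec X. d.b.b.X) ⊢ -b-> t0
Coarsest stable partition (strong bisimilarity classes):
  B0 = {s0}
  B1 = {s2}
  B2 = {s3}
  B3 = {s1}
  B4 = {t0}
  B5 = {t1}
  B6 = {t2}
s0 ∈ B0, t0 ∈ B4 → different blocks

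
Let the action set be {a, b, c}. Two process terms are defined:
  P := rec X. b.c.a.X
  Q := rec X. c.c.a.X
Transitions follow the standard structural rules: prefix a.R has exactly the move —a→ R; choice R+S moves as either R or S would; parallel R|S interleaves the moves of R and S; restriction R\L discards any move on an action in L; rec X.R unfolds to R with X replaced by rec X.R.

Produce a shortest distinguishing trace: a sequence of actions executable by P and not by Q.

b

P's transition system — 3 states:
  u0 = rec X. b.c.a.X ⊢ --b--▸ u1
  u1 = c.a.(rec X. b.c.a.X) ⊢ --c--▸ u2
  u2 = a.(rec X. b.c.a.X) ⊢ --a--▸ u0
Q's transition system — 3 states:
  v0 = rec X. c.c.a.X ⊢ --c--▸ v1
  v1 = c.a.(rec X. c.c.a.X) ⊢ --c--▸ v2
  v2 = a.(rec X. c.c.a.X) ⊢ --a--▸ v0
Run σ = ⟨b⟩ on P: start {u0}
  after b @ step 1: {u1}
  — P admits the full trace.
Run σ = ⟨b⟩ on Q: start {v0}
  after b @ step 1: no successor for Q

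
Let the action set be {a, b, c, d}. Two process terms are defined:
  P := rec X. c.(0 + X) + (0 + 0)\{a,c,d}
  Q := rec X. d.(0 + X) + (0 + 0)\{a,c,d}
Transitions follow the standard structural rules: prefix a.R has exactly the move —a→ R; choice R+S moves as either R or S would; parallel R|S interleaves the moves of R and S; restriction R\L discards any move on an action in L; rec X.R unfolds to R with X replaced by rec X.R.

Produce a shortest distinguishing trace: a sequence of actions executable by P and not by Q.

c

Reachable graph of P (2 states):
  s0 = rec X. c.(0 + X) + (0 + 0)\{a,c,d} :: =c=> s1
  s1 = 0 + (rec X. c.(0 + X) + (0 + 0)\{a,c,d}) :: =c=> s1
Reachable graph of Q (2 states):
  t0 = rec X. d.(0 + X) + (0 + 0)\{a,c,d} :: =d=> t1
  t1 = 0 + (rec X. d.(0 + X) + (0 + 0)\{a,c,d}) :: =d=> t1
Run σ = ⟨c⟩ on P: start {s0}
  [1] c ⇒ {s1}
  P completes σ.
Run σ = ⟨c⟩ on Q: start {t0}
  [1] c ⇒ ∅ (Q stuck)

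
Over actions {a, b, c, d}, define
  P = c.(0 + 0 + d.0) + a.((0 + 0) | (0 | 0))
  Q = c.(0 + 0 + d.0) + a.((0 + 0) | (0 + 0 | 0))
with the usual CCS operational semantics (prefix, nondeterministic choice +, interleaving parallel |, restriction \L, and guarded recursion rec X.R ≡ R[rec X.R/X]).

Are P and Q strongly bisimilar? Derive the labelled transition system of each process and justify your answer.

P's transition system — 4 states:
  p0 = c.(0 + 0 + d.0) + a.((0 + 0) | (0 | 0)) :: =a=> p1, =c=> p2
  p1 = (0 + 0) | (0 | 0) :: (no moves)
  p2 = 0 + 0 + d.0 :: =d=> p3
  p3 = 0 :: (no moves)
Q's transition system — 4 states:
  q0 = c.(0 + 0 + d.0) + a.((0 + 0) | (0 + 0 | 0)) :: =a=> q1, =c=> q2
  q1 = (0 + 0) | (0 + 0 | 0) :: (no moves)
  q2 = 0 + 0 + d.0 :: =d=> q3
  q3 = 0 :: (no moves)
Coarsest stable partition (strong bisimilarity classes):
  B0 = {p0, q0}
  B1 = {p1, p3, q1, q3}
  B2 = {p2, q2}
p0 ∈ B0, q0 ∈ B0 → same block

P ~ Q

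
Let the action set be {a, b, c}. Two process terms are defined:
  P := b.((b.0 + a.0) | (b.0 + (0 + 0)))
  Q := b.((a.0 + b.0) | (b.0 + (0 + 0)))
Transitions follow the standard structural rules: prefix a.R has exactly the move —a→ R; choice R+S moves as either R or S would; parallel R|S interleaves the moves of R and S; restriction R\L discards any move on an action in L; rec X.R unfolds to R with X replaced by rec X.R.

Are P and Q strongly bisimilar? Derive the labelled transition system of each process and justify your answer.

bisimilar

LTS(P): 5 reachable states
  s0 = b.((b.0 + a.0) | (b.0 + (0 + 0))) has moves —b→ s1
  s1 = (b.0 + a.0) | (b.0 + (0 + 0)) has moves —a→ s2, —b→ s2, —b→ s3
  s2 = 0 | (b.0 + (0 + 0)) has moves —b→ s4
  s3 = (b.0 + a.0) | 0 has moves —a→ s4, —b→ s4
  s4 = 0 | 0 has moves stopped
LTS(Q): 5 reachable states
  t0 = b.((a.0 + b.0) | (b.0 + (0 + 0))) has moves —b→ t1
  t1 = (a.0 + b.0) | (b.0 + (0 + 0)) has moves —a→ t2, —b→ t2, —b→ t3
  t2 = 0 | (b.0 + (0 + 0)) has moves —b→ t4
  t3 = (a.0 + b.0) | 0 has moves —a→ t4, —b→ t4
  t4 = 0 | 0 has moves stopped
Partition-refinement fixed point:
  B0 = {s0, t0}
  B1 = {s1, t1}
  B2 = {s2, t2}
  B3 = {s4, t4}
  B4 = {s3, t3}
s0 ∈ B0, t0 ∈ B0 → same block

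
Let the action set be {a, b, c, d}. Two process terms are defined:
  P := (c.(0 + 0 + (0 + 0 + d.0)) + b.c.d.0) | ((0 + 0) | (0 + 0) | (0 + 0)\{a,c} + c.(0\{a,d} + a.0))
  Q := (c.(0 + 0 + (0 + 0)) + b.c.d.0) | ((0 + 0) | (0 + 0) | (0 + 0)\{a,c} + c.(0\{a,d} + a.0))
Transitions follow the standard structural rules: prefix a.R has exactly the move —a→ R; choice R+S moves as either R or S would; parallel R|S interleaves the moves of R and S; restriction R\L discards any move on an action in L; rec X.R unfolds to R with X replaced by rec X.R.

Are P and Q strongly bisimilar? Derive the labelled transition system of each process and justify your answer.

NO

P's transition system — 15 states:
  p0 = (c.(0 + 0 + (0 + 0 + d.0)) + b.c.d.0) | ((0 + 0) | (0 + 0) | (0 + 0)\{a,c} + c.(0\{a,d} + a.0)) has moves =b=> p1, =c=> p2, =c=> p3
  p1 = c.d.0 | ((0 + 0) | (0 + 0) | (0 + 0)\{a,c} + c.(0\{a,d} + a.0)) has moves =c=> p4, =c=> p5
  p2 = (0 + 0 + (0 + 0 + d.0)) | ((0 + 0) | (0 + 0) | (0 + 0)\{a,c} + c.(0\{a,d} + a.0)) has moves =c=> p6, =d=> p7
  p3 = (c.(0 + 0 + (0 + 0 + d.0)) + b.c.d.0) | (0\{a,d} + a.0) has moves =a=> p8, =b=> p4, =c=> p6
  p4 = c.d.0 | (0\{a,d} + a.0) has moves =a=> p9, =c=> p10
  p5 = d.0 | ((0 + 0) | (0 + 0) | (0 + 0)\{a,c} + c.(0\{a,d} + a.0)) has moves =c=> p10, =d=> p7
  p6 = (0 + 0 + (0 + 0 + d.0)) | (0\{a,d} + a.0) has moves =a=> p11, =d=> p12
  p7 = 0 | ((0 + 0) | (0 + 0) | (0 + 0)\{a,c} + c.(0\{a,d} + a.0)) has moves =c=> p12
  p8 = (c.(0 + 0 + (0 + 0 + d.0)) + b.c.d.0) | 0 has moves =b=> p9, =c=> p11
  p9 = c.d.0 | 0 has moves =c=> p13
  p10 = d.0 | (0\{a,d} + a.0) has moves =a=> p13, =d=> p12
  p11 = (0 + 0 + (0 + 0 + d.0)) | 0 has moves =d=> p14
  p12 = 0 | (0\{a,d} + a.0) has moves =a=> p14
  p13 = d.0 | 0 has moves =d=> p14
  p14 = 0 | 0 has moves ·
Q's transition system — 15 states:
  q0 = (c.(0 + 0 + (0 + 0)) + b.c.d.0) | ((0 + 0) | (0 + 0) | (0 + 0)\{a,c} + c.(0\{a,d} + a.0)) has moves =b=> q1, =c=> q2, =c=> q3
  q1 = c.d.0 | ((0 + 0) | (0 + 0) | (0 + 0)\{a,c} + c.(0\{a,d} + a.0)) has moves =c=> q4, =c=> q5
  q2 = (0 + 0 + (0 + 0)) | ((0 + 0) | (0 + 0) | (0 + 0)\{a,c} + c.(0\{a,d} + a.0)) has moves =c=> q6
  q3 = (c.(0 + 0 + (0 + 0)) + b.c.d.0) | (0\{a,d} + a.0) has moves =a=> q7, =b=> q4, =c=> q6
  q4 = c.d.0 | (0\{a,d} + a.0) has moves =a=> q8, =c=> q9
  q5 = d.0 | ((0 + 0) | (0 + 0) | (0 + 0)\{a,c} + c.(0\{a,d} + a.0)) has moves =c=> q9, =d=> q10
  q6 = (0 + 0 + (0 + 0)) | (0\{a,d} + a.0) has moves =a=> q11
  q7 = (c.(0 + 0 + (0 + 0)) + b.c.d.0) | 0 has moves =b=> q8, =c=> q11
  q8 = c.d.0 | 0 has moves =c=> q12
  q9 = d.0 | (0\{a,d} + a.0) has moves =a=> q12, =d=> q13
  q10 = 0 | ((0 + 0) | (0 + 0) | (0 + 0)\{a,c} + c.(0\{a,d} + a.0)) has moves =c=> q13
  q11 = (0 + 0 + (0 + 0)) | 0 has moves ·
  q12 = d.0 | 0 has moves =d=> q14
  q13 = 0 | (0\{a,d} + a.0) has moves =a=> q14
  q14 = 0 | 0 has moves ·
Coarsest stable partition (strong bisimilarity classes):
  B0 = {p0}
  B1 = {p1, q1}
  B2 = {p4, q4}
  B3 = {p10, p6, q9}
  B4 = {p11, p13, q12}
  B5 = {p14, q11, q14}
  B6 = {p12, q13, q6}
  B7 = {p9, q8}
  B8 = {p2, p5, q5}
  B9 = {p7, q10, q2}
  B10 = {p3}
  B11 = {p8}
  B12 = {q0}
  B13 = {q3}
  B14 = {q7}
p0 ∈ B0, q0 ∈ B12 → different blocks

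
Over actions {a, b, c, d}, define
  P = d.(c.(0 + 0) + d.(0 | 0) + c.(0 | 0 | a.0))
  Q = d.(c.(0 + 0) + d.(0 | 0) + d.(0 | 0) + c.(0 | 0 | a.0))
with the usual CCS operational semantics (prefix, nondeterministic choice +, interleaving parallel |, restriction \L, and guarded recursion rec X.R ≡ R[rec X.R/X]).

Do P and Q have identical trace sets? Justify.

trace-equivalent

P's transition system — 6 states:
  m0 = d.(c.(0 + 0) + d.(0 | 0) + c.(0 | 0 | a.0)) has moves —d→ m1
  m1 = c.(0 + 0) + d.(0 | 0) + c.(0 | 0 | a.0) has moves —c→ m2, —c→ m3, —d→ m4
  m2 = 0 + 0 has moves stopped
  m3 = 0 | 0 | a.0 has moves —a→ m5
  m4 = 0 | 0 has moves stopped
  m5 = 0 | 0 | 0 has moves stopped
Q's transition system — 6 states:
  n0 = d.(c.(0 + 0) + d.(0 | 0) + d.(0 | 0) + c.(0 | 0 | a.0)) has moves —d→ n1
  n1 = c.(0 + 0) + d.(0 | 0) + d.(0 | 0) + c.(0 | 0 | a.0) has moves —c→ n2, —c→ n3, —d→ n4
  n2 = 0 + 0 has moves stopped
  n3 = 0 | 0 | a.0 has moves —a→ n5
  n4 = 0 | 0 has moves stopped
  n5 = 0 | 0 | 0 has moves stopped
Partition-refinement fixed point:
  B0 = {m0, n0}
  B1 = {m1, n1}
  B2 = {m3, n3}
  B3 = {m2, m4, m5, n2, n4, n5}
m0 ∈ B0, n0 ∈ B0 → same block
Bisimilar ⇒ trace-equivalent.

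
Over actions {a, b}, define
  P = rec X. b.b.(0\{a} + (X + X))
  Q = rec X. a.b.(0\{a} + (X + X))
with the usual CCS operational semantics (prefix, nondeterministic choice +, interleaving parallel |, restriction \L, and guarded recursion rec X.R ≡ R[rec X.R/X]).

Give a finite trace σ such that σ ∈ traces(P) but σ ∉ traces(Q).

b

LTS(P): 3 reachable states
  p0 = rec X. b.b.(0\{a} + (X + X)) → =b=> p1
  p1 = b.(0\{a} + ((rec X. b.b.(0\{a} + (X + X))) + (rec X. b.b.(0\{a} + (X + X))))) → =b=> p2
  p2 = 0\{a} + ((rec X. b.b.(0\{a} + (X + X))) + (rec X. b.b.(0\{a} + (X + X)))) → =b=> p1
LTS(Q): 3 reachable states
  q0 = rec X. a.b.(0\{a} + (X + X)) → =a=> q1
  q1 = b.(0\{a} + ((rec X. a.b.(0\{a} + (X + X))) + (rec X. a.b.(0\{a} + (X + X))))) → =b=> q2
  q2 = 0\{a} + ((rec X. a.b.(0\{a} + (X + X))) + (rec X. a.b.(0\{a} + (X + X)))) → =a=> q1
Run σ = ⟨b⟩ on P: start {p0}
  after b @ step 1: {p1}
  — P admits the full trace.
Run σ = ⟨b⟩ on Q: start {q0}
  after b @ step 1: ∅ (Q stuck)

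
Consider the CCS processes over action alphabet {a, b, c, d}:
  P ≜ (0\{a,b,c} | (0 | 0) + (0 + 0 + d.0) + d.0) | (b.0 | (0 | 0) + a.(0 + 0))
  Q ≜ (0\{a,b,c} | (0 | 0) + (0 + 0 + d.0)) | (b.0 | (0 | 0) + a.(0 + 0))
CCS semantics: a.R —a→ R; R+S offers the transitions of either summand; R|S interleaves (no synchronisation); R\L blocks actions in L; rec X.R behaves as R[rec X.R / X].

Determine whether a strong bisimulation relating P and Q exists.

YES

P's transition system — 6 states:
  s0 = (0\{a,b,c} | (0 | 0) + (0 + 0 + d.0) + d.0) | (b.0 | (0 | 0) + a.(0 + 0)) has moves --a--▸ s1, --b--▸ s2, --d--▸ s3
  s1 = (0\{a,b,c} | (0 | 0) + (0 + 0 + d.0) + d.0) | (0 + 0) has moves --d--▸ s4
  s2 = (0\{a,b,c} | (0 | 0) + (0 + 0 + d.0) + d.0) | (0 | (0 | 0)) has moves --d--▸ s5
  s3 = 0 | (b.0 | (0 | 0) + a.(0 + 0)) has moves --a--▸ s4, --b--▸ s5
  s4 = 0 | (0 + 0) has moves (no moves)
  s5 = 0 | (0 | (0 | 0)) has moves (no moves)
Q's transition system — 6 states:
  t0 = (0\{a,b,c} | (0 | 0) + (0 + 0 + d.0)) | (b.0 | (0 | 0) + a.(0 + 0)) has moves --a--▸ t1, --b--▸ t2, --d--▸ t3
  t1 = (0\{a,b,c} | (0 | 0) + (0 + 0 + d.0)) | (0 + 0) has moves --d--▸ t4
  t2 = (0\{a,b,c} | (0 | 0) + (0 + 0 + d.0)) | (0 | (0 | 0)) has moves --d--▸ t5
  t3 = 0 | (b.0 | (0 | 0) + a.(0 + 0)) has moves --a--▸ t4, --b--▸ t5
  t4 = 0 | (0 + 0) has moves (no moves)
  t5 = 0 | (0 | (0 | 0)) has moves (no moves)
Bisimilarity quotient blocks:
  B0 = {s0, t0}
  B1 = {s1, s2, t1, t2}
  B2 = {s4, s5, t4, t5}
  B3 = {s3, t3}
s0 ∈ B0, t0 ∈ B0 → same block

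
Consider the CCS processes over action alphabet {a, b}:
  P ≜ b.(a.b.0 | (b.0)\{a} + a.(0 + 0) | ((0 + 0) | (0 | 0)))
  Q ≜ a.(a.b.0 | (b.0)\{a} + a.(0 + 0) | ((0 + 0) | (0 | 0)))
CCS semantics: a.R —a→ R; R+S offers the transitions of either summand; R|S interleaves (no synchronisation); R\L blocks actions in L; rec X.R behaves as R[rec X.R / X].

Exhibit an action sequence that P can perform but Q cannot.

P's transition system — 8 states:
  m0 = b.(a.b.0 | (b.0)\{a} + a.(0 + 0) | ((0 + 0) | (0 | 0))) → -b-> m1
  m1 = a.b.0 | (b.0)\{a} + a.(0 + 0) | ((0 + 0) | (0 | 0)) → -a-> m2, -a-> m3, -b-> m4
  m2 = (0 + 0) | ((0 + 0) | (0 | 0)) → deadlocked
  m3 = b.0 | (b.0)\{a} → -b-> m5, -b-> m6
  m4 = a.b.0 | 0\{a} → -a-> m6
  m5 = 0 | (b.0)\{a} → -b-> m7
  m6 = b.0 | 0\{a} → -b-> m7
  m7 = 0 | 0\{a} → deadlocked
Q's transition system — 8 states:
  n0 = a.(a.b.0 | (b.0)\{a} + a.(0 + 0) | ((0 + 0) | (0 | 0))) → -a-> n1
  n1 = a.b.0 | (b.0)\{a} + a.(0 + 0) | ((0 + 0) | (0 | 0)) → -a-> n2, -a-> n3, -b-> n4
  n2 = (0 + 0) | ((0 + 0) | (0 | 0)) → deadlocked
  n3 = b.0 | (b.0)\{a} → -b-> n5, -b-> n6
  n4 = a.b.0 | 0\{a} → -a-> n6
  n5 = 0 | (b.0)\{a} → -b-> n7
  n6 = b.0 | 0\{a} → -b-> n7
  n7 = 0 | 0\{a} → deadlocked
Executing b from P (initial set {m0}):
  [1] b ⇒ {m1}
  — P admits the full trace.
Executing b from Q (initial set {n0}):
  [1] b ⇒ ∅ (Q stuck)

b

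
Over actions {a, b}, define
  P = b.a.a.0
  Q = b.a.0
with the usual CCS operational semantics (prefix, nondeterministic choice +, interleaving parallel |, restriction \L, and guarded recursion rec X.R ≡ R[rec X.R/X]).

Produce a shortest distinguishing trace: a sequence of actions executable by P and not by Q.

baa

Reachable graph of P (4 states):
  p0 = b.a.a.0 :: -b-> p1
  p1 = a.a.0 :: -a-> p2
  p2 = a.0 :: -a-> p3
  p3 = 0 :: deadlocked
Reachable graph of Q (3 states):
  q0 = b.a.0 :: -b-> q1
  q1 = a.0 :: -a-> q2
  q2 = 0 :: deadlocked
Run σ = ⟨baa⟩ on P: start {p0}
  step 1 (b): {p1}
  step 2 (a): {p2}
  step 3 (a): {p3}
  P completes σ.
Run σ = ⟨baa⟩ on Q: start {q0}
  step 1 (b): {q1}
  step 2 (a): {q2}
  step 3 (a): ∅ (Q stuck)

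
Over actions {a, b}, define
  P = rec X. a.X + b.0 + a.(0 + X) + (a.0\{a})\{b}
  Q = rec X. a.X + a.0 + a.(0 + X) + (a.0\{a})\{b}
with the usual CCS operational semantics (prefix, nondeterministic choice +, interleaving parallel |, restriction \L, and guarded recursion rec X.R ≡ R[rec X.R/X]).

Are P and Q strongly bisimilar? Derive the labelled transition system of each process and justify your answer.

Reachable graph of P (4 states):
  m0 = rec X. a.X + b.0 + a.(0 + X) + (a.0\{a})\{b} ⊢ --a--▸ m0, --a--▸ m1, --a--▸ m2, --b--▸ m3
  m1 = 0 + (rec X. a.X + b.0 + a.(0 + X) + (a.0\{a})\{b}) ⊢ --a--▸ m0, --a--▸ m1, --a--▸ m2, --b--▸ m3
  m2 = 0\{a}\{b} ⊢ ·
  m3 = 0 ⊢ ·
Reachable graph of Q (4 states):
  n0 = rec X. a.X + a.0 + a.(0 + X) + (a.0\{a})\{b} ⊢ --a--▸ n0, --a--▸ n1, --a--▸ n2, --a--▸ n3
  n1 = 0 ⊢ ·
  n2 = 0 + (rec X. a.X + a.0 + a.(0 + X) + (a.0\{a})\{b}) ⊢ --a--▸ n0, --a--▸ n1, --a--▸ n2, --a--▸ n3
  n3 = 0\{a}\{b} ⊢ ·
Coarsest stable partition (strong bisimilarity classes):
  B0 = {m0, m1}
  B1 = {m2, m3, n1, n3}
  B2 = {n0, n2}
m0 ∈ B0, n0 ∈ B2 → different blocks

NO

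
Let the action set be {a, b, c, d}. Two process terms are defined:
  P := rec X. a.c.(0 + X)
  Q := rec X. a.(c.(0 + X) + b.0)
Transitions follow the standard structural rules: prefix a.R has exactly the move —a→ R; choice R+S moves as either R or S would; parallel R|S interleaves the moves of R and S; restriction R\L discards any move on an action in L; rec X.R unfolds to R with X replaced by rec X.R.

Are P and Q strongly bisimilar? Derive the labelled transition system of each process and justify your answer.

not bisimilar

LTS(P): 3 reachable states
  m0 = rec X. a.c.(0 + X) | —a→ m1
  m1 = c.(0 + (rec X. a.c.(0 + X))) | —c→ m2
  m2 = 0 + (rec X. a.c.(0 + X)) | —a→ m1
LTS(Q): 4 reachable states
  n0 = rec X. a.(c.(0 + X) + b.0) | —a→ n1
  n1 = c.(0 + (rec X. a.(c.(0 + X) + b.0))) + b.0 | —b→ n2, —c→ n3
  n2 = 0 | ∅
  n3 = 0 + (rec X. a.(c.(0 + X) + b.0)) | —a→ n1
Coarsest stable partition (strong bisimilarity classes):
  B0 = {m0, m2}
  B1 = {m1}
  B2 = {n0, n3}
  B3 = {n1}
  B4 = {n2}
m0 ∈ B0, n0 ∈ B2 → different blocks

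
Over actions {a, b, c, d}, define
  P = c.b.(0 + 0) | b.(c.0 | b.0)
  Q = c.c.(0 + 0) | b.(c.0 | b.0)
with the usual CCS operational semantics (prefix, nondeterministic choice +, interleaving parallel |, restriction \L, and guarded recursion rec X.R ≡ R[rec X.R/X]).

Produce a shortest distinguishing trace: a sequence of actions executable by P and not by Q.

Reachable graph of P (15 states):
  p0 = c.b.(0 + 0) | b.(c.0 | b.0) ⊢ ··b··> p1, ··c··> p2
  p1 = c.b.(0 + 0) | (c.0 | b.0) ⊢ ··b··> p3, ··c··> p4, ··c··> p5
  p2 = b.(0 + 0) | b.(c.0 | b.0) ⊢ ··b··> p4, ··b··> p6
  p3 = c.b.(0 + 0) | (c.0 | 0) ⊢ ··c··> p7, ··c··> p8
  p4 = b.(0 + 0) | (c.0 | b.0) ⊢ ··b··> p7, ··b··> p9, ··c··> p10
  p5 = c.b.(0 + 0) | (0 | b.0) ⊢ ··b··> p8, ··c··> p10
  p6 = (0 + 0) | b.(c.0 | b.0) ⊢ ··b··> p9
  p7 = b.(0 + 0) | (c.0 | 0) ⊢ ··b··> p11, ··c··> p12
  p8 = c.b.(0 + 0) | (0 | 0) ⊢ ··c··> p12
  p9 = (0 + 0) | (c.0 | b.0) ⊢ ··b··> p11, ··c··> p13
  p10 = b.(0 + 0) | (0 | b.0) ⊢ ··b··> p12, ··b··> p13
  p11 = (0 + 0) | (c.0 | 0) ⊢ ··c··> p14
  p12 = b.(0 + 0) | (0 | 0) ⊢ ··b··> p14
  p13 = (0 + 0) | (0 | b.0) ⊢ ··b··> p14
  p14 = (0 + 0) | (0 | 0) ⊢ ·
Reachable graph of Q (15 states):
  q0 = c.c.(0 + 0) | b.(c.0 | b.0) ⊢ ··b··> q1, ··c··> q2
  q1 = c.c.(0 + 0) | (c.0 | b.0) ⊢ ··b··> q3, ··c··> q4, ··c··> q5
  q2 = c.(0 + 0) | b.(c.0 | b.0) ⊢ ··b··> q4, ··c··> q6
  q3 = c.c.(0 + 0) | (c.0 | 0) ⊢ ··c··> q7, ··c··> q8
  q4 = c.(0 + 0) | (c.0 | b.0) ⊢ ··b··> q7, ··c··> q10, ··c··> q9
  q5 = c.c.(0 + 0) | (0 | b.0) ⊢ ··b··> q8, ··c··> q10
  q6 = (0 + 0) | b.(c.0 | b.0) ⊢ ··b··> q9
  q7 = c.(0 + 0) | (c.0 | 0) ⊢ ··c··> q11, ··c··> q12
  q8 = c.c.(0 + 0) | (0 | 0) ⊢ ··c··> q12
  q9 = (0 + 0) | (c.0 | b.0) ⊢ ··b··> q11, ··c··> q13
  q10 = c.(0 + 0) | (0 | b.0) ⊢ ··b··> q12, ··c··> q13
  q11 = (0 + 0) | (c.0 | 0) ⊢ ··c··> q14
  q12 = c.(0 + 0) | (0 | 0) ⊢ ··c··> q14
  q13 = (0 + 0) | (0 | b.0) ⊢ ··b··> q14
  q14 = (0 + 0) | (0 | 0) ⊢ ·
Executing bbcb from P (initial set {p0}):
  step 1 (b): {p1}
  step 2 (b): {p3}
  step 3 (c): {p7, p8}
  step 4 (b): {p11}
  ✓ P
Executing bbcb from Q (initial set {q0}):
  step 1 (b): {q1}
  step 2 (b): {q3}
  step 3 (c): {q7, q8}
  step 4 (b): no successor for Q

bbcb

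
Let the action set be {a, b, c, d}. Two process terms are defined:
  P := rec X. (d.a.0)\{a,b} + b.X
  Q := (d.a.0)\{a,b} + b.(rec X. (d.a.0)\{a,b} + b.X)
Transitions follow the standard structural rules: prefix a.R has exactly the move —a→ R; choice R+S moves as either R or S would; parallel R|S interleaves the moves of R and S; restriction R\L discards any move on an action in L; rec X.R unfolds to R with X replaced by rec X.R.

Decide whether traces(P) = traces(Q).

P's transition system — 2 states:
  u0 = rec X. (d.a.0)\{a,b} + b.X ⊢ --b--▸ u0, --d--▸ u1
  u1 = (a.0)\{a,b} ⊢ deadlocked
Q's transition system — 3 states:
  v0 = (d.a.0)\{a,b} + b.(rec X. (d.a.0)\{a,b} + b.X) ⊢ --b--▸ v1, --d--▸ v2
  v1 = rec X. (d.a.0)\{a,b} + b.X ⊢ --b--▸ v1, --d--▸ v2
  v2 = (a.0)\{a,b} ⊢ deadlocked
Partition-refinement fixed point:
  B0 = {u0, v0, v1}
  B1 = {u1, v2}
u0 ∈ B0, v0 ∈ B0 → same block
Bisimilar ⇒ trace-equivalent.

YES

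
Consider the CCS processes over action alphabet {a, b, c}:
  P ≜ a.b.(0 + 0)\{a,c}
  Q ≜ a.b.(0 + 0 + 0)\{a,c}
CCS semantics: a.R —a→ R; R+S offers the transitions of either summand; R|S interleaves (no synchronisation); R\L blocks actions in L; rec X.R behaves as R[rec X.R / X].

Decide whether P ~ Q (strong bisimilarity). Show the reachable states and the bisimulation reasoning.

YES

LTS(P): 3 reachable states
  p0 = a.b.(0 + 0)\{a,c} has moves —a→ p1
  p1 = b.(0 + 0)\{a,c} has moves —b→ p2
  p2 = (0 + 0)\{a,c} has moves ·
LTS(Q): 3 reachable states
  q0 = a.b.(0 + 0 + 0)\{a,c} has moves —a→ q1
  q1 = b.(0 + 0 + 0)\{a,c} has moves —b→ q2
  q2 = (0 + 0 + 0)\{a,c} has moves ·
Partition-refinement fixed point:
  B0 = {p0, q0}
  B1 = {p1, q1}
  B2 = {p2, q2}
p0 ∈ B0, q0 ∈ B0 → same block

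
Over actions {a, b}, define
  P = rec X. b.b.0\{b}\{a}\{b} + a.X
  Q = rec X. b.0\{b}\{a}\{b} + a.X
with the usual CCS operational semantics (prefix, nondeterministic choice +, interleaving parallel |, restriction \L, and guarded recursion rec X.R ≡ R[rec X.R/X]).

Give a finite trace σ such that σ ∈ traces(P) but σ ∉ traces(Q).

bb

Reachable graph of P (3 states):
  m0 = rec X. b.b.0\{b}\{a}\{b} + a.X ⊢ -a-> m0, -b-> m1
  m1 = b.0\{b}\{a}\{b} ⊢ -b-> m2
  m2 = 0\{b}\{a}\{b} ⊢ ∅
Reachable graph of Q (2 states):
  n0 = rec X. b.0\{b}\{a}\{b} + a.X ⊢ -a-> n0, -b-> n1
  n1 = 0\{b}\{a}\{b} ⊢ ∅
Executing bb from P (initial set {m0}):
  [1] b ⇒ {m1}
  [2] b ⇒ {m2}
  ✓ P
Executing bb from Q (initial set {n0}):
  [1] b ⇒ {n1}
  [2] b ⇒ no successor for Q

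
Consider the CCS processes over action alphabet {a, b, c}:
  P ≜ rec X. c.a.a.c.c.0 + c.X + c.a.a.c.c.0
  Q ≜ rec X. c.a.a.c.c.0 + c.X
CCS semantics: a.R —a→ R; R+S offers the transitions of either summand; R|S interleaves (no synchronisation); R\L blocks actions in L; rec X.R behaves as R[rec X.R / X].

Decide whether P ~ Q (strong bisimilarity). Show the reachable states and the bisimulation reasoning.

LTS(P): 6 reachable states
  s0 = rec X. c.a.a.c.c.0 + c.X + c.a.a.c.c.0 has moves —c→ s0, —c→ s1
  s1 = a.a.c.c.0 has moves —a→ s2
  s2 = a.c.c.0 has moves —a→ s3
  s3 = c.c.0 has moves —c→ s4
  s4 = c.0 has moves —c→ s5
  s5 = 0 has moves (no moves)
LTS(Q): 6 reachable states
  t0 = rec X. c.a.a.c.c.0 + c.X has moves —c→ t0, —c→ t1
  t1 = a.a.c.c.0 has moves —a→ t2
  t2 = a.c.c.0 has moves —a→ t3
  t3 = c.c.0 has moves —c→ t4
  t4 = c.0 has moves —c→ t5
  t5 = 0 has moves (no moves)
Partition-refinement fixed point:
  B0 = {s0, t0}
  B1 = {s1, t1}
  B2 = {s2, t2}
  B3 = {s3, t3}
  B4 = {s4, t4}
  B5 = {s5, t5}
s0 ∈ B0, t0 ∈ B0 → same block

bisimilar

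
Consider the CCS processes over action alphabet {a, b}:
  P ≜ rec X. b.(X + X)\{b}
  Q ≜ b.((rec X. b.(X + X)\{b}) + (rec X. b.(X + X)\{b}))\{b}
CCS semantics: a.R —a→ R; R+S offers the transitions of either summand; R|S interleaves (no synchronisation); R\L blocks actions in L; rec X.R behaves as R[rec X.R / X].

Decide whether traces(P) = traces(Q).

Reachable graph of P (2 states):
  s0 = rec X. b.(X + X)\{b} | =b=> s1
  s1 = ((rec X. b.(X + X)\{b}) + (rec X. b.(X + X)\{b}))\{b} | ∅
Reachable graph of Q (2 states):
  t0 = b.((rec X. b.(X + X)\{b}) + (rec X. b.(X + X)\{b}))\{b} | =b=> t1
  t1 = ((rec X. b.(X + X)\{b}) + (rec X. b.(X + X)\{b}))\{b} | ∅
Coarsest stable partition (strong bisimilarity classes):
  B0 = {s0, t0}
  B1 = {s1, t1}
s0 ∈ B0, t0 ∈ B0 → same block
Bisimilar ⇒ trace-equivalent.

trace-equivalent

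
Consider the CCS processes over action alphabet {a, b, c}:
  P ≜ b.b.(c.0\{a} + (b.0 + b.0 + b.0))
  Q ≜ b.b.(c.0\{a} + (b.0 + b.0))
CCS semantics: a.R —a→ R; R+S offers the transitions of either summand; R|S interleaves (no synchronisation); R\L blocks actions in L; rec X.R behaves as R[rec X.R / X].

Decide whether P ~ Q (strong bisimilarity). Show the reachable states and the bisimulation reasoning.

YES

P's transition system — 5 states:
  p0 = b.b.(c.0\{a} + (b.0 + b.0 + b.0)) has moves =b=> p1
  p1 = b.(c.0\{a} + (b.0 + b.0 + b.0)) has moves =b=> p2
  p2 = c.0\{a} + (b.0 + b.0 + b.0) has moves =b=> p3, =c=> p4
  p3 = 0 has moves ∅
  p4 = 0\{a} has moves ∅
Q's transition system — 5 states:
  q0 = b.b.(c.0\{a} + (b.0 + b.0)) has moves =b=> q1
  q1 = b.(c.0\{a} + (b.0 + b.0)) has moves =b=> q2
  q2 = c.0\{a} + (b.0 + b.0) has moves =b=> q3, =c=> q4
  q3 = 0 has moves ∅
  q4 = 0\{a} has moves ∅
Partition-refinement fixed point:
  B0 = {p0, q0}
  B1 = {p1, q1}
  B2 = {p2, q2}
  B3 = {p3, p4, q3, q4}
p0 ∈ B0, q0 ∈ B0 → same block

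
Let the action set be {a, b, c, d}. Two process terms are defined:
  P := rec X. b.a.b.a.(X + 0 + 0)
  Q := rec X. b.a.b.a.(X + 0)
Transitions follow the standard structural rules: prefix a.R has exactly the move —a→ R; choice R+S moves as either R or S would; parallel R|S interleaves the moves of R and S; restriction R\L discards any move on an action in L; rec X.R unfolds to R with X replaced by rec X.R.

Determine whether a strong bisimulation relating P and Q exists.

YES

Reachable graph of P (5 states):
  m0 = rec X. b.a.b.a.(X + 0 + 0) → -b-> m1
  m1 = a.b.a.((rec X. b.a.b.a.(X + 0 + 0)) + 0 + 0) → -a-> m2
  m2 = b.a.((rec X. b.a.b.a.(X + 0 + 0)) + 0 + 0) → -b-> m3
  m3 = a.((rec X. b.a.b.a.(X + 0 + 0)) + 0 + 0) → -a-> m4
  m4 = (rec X. b.a.b.a.(X + 0 + 0)) + 0 + 0 → -b-> m1
Reachable graph of Q (5 states):
  n0 = rec X. b.a.b.a.(X + 0) → -b-> n1
  n1 = a.b.a.((rec X. b.a.b.a.(X + 0)) + 0) → -a-> n2
  n2 = b.a.((rec X. b.a.b.a.(X + 0)) + 0) → -b-> n3
  n3 = a.((rec X. b.a.b.a.(X + 0)) + 0) → -a-> n4
  n4 = (rec X. b.a.b.a.(X + 0)) + 0 → -b-> n1
Bisimilarity quotient blocks:
  B0 = {m0, m2, m4, n0, n2, n4}
  B1 = {m1, m3, n1, n3}
m0 ∈ B0, n0 ∈ B0 → same block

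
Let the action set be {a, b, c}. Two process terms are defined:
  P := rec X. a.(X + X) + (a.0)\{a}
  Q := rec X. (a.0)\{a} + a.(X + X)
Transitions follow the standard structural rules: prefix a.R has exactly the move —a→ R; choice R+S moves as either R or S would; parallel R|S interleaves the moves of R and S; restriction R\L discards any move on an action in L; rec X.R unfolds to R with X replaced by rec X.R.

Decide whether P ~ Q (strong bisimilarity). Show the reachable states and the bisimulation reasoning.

Reachable graph of P (2 states):
  u0 = rec X. a.(X + X) + (a.0)\{a} :: ··a··> u1
  u1 = (rec X. a.(X + X) + (a.0)\{a}) + (rec X. a.(X + X) + (a.0)\{a}) :: ··a··> u1
Reachable graph of Q (2 states):
  v0 = rec X. (a.0)\{a} + a.(X + X) :: ··a··> v1
  v1 = (rec X. (a.0)\{a} + a.(X + X)) + (rec X. (a.0)\{a} + a.(X + X)) :: ··a··> v1
Coarsest stable partition (strong bisimilarity classes):
  B0 = {u0, u1, v0, v1}
u0 ∈ B0, v0 ∈ B0 → same block

bisimilar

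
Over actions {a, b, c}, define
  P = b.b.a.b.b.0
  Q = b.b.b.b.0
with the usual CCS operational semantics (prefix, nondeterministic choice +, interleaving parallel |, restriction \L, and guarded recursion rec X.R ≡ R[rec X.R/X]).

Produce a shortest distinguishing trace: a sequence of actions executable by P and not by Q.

bba

Reachable graph of P (6 states):
  s0 = b.b.a.b.b.0 has moves ··b··> s1
  s1 = b.a.b.b.0 has moves ··b··> s2
  s2 = a.b.b.0 has moves ··a··> s3
  s3 = b.b.0 has moves ··b··> s4
  s4 = b.0 has moves ··b··> s5
  s5 = 0 has moves deadlocked
Reachable graph of Q (5 states):
  t0 = b.b.b.b.0 has moves ··b··> t1
  t1 = b.b.b.0 has moves ··b··> t2
  t2 = b.b.0 has moves ··b··> t3
  t3 = b.0 has moves ··b··> t4
  t4 = 0 has moves deadlocked
Executing bba from P (initial set {s0}):
  after b @ step 1: {s1}
  after b @ step 2: {s2}
  after a @ step 3: {s3}
  ✓ P
Executing bba from Q (initial set {t0}):
  after b @ step 1: {t1}
  after b @ step 2: {t2}
  after a @ step 3: no successor for Q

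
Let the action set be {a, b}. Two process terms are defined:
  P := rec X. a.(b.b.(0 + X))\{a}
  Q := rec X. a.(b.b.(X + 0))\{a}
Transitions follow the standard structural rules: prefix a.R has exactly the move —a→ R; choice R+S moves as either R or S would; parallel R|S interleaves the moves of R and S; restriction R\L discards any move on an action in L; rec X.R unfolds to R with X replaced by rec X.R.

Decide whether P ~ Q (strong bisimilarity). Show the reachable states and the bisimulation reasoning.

P ~ Q

Reachable graph of P (4 states):
  s0 = rec X. a.(b.b.(0 + X))\{a} → --a--▸ s1
  s1 = (b.b.(0 + (rec X. a.(b.b.(0 + X))\{a})))\{a} → --b--▸ s2
  s2 = (b.(0 + (rec X. a.(b.b.(0 + X))\{a})))\{a} → --b--▸ s3
  s3 = (0 + (rec X. a.(b.b.(0 + X))\{a}))\{a} → stopped
Reachable graph of Q (4 states):
  t0 = rec X. a.(b.b.(X + 0))\{a} → --a--▸ t1
  t1 = (b.b.((rec X. a.(b.b.(X + 0))\{a}) + 0))\{a} → --b--▸ t2
  t2 = (b.((rec X. a.(b.b.(X + 0))\{a}) + 0))\{a} → --b--▸ t3
  t3 = ((rec X. a.(b.b.(X + 0))\{a}) + 0)\{a} → stopped
Coarsest stable partition (strong bisimilarity classes):
  B0 = {s0, t0}
  B1 = {s1, t1}
  B2 = {s2, t2}
  B3 = {s3, t3}
s0 ∈ B0, t0 ∈ B0 → same block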